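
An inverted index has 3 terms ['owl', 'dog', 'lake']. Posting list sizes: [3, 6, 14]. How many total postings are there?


Summing posting list sizes:
'owl': 3 postings
'dog': 6 postings
'lake': 14 postings
Total = 3 + 6 + 14 = 23

23


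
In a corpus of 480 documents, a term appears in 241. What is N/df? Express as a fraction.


IDF ratio = N / df
= 480 / 241
= 480/241

480/241


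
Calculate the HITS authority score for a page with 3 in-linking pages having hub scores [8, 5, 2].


Authority = sum of hub scores of in-linkers
In-link 1: hub score = 8
In-link 2: hub score = 5
In-link 3: hub score = 2
Authority = 8 + 5 + 2 = 15

15


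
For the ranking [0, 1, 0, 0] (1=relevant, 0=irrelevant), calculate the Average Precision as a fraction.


Computing P@k for each relevant position:
Position 1: not relevant
Position 2: relevant, P@2 = 1/2 = 1/2
Position 3: not relevant
Position 4: not relevant
Sum of P@k = 1/2 = 1/2
AP = 1/2 / 1 = 1/2

1/2


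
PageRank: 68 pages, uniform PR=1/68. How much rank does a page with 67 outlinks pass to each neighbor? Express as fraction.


Initial PR = 1/68 = 1/68
Outlinks = 67
Contribution per link = PR / outlinks
= 1/68 / 67
= 1/4556

1/4556


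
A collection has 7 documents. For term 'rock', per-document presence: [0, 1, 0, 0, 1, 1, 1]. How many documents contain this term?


Checking each document for 'rock':
Doc 1: absent
Doc 2: present
Doc 3: absent
Doc 4: absent
Doc 5: present
Doc 6: present
Doc 7: present
df = sum of presences = 0 + 1 + 0 + 0 + 1 + 1 + 1 = 4

4


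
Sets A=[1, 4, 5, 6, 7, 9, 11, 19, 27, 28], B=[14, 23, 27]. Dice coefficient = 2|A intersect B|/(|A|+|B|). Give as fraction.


A intersect B = [27]
|A intersect B| = 1
|A| = 10, |B| = 3
Dice = 2*1 / (10+3)
= 2 / 13 = 2/13

2/13


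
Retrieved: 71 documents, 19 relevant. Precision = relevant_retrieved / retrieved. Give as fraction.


Precision = relevant_retrieved / total_retrieved
= 19 / 71
= 19 / (19 + 52)
= 19/71

19/71


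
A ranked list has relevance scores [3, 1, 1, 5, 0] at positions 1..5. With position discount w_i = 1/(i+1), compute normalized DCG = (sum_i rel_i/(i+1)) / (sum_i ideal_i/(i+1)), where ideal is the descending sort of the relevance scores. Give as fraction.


Position discount weights w_i = 1/(i+1) for i=1..5:
Weights = [1/2, 1/3, 1/4, 1/5, 1/6]
Actual relevance: [3, 1, 1, 5, 0]
DCG = 3/2 + 1/3 + 1/4 + 5/5 + 0/6 = 37/12
Ideal relevance (sorted desc): [5, 3, 1, 1, 0]
Ideal DCG = 5/2 + 3/3 + 1/4 + 1/5 + 0/6 = 79/20
nDCG = DCG / ideal_DCG = 37/12 / 79/20 = 185/237

185/237


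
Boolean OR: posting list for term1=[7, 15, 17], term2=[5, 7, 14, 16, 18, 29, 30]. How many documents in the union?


Boolean OR: find union of posting lists
term1 docs: [7, 15, 17]
term2 docs: [5, 7, 14, 16, 18, 29, 30]
Union: [5, 7, 14, 15, 16, 17, 18, 29, 30]
|union| = 9

9


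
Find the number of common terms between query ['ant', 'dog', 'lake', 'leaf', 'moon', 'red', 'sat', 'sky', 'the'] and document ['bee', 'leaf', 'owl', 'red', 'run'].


Query terms: ['ant', 'dog', 'lake', 'leaf', 'moon', 'red', 'sat', 'sky', 'the']
Document terms: ['bee', 'leaf', 'owl', 'red', 'run']
Common terms: ['leaf', 'red']
Overlap count = 2

2


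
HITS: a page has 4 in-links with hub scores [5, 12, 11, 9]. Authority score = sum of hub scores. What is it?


Authority = sum of hub scores of in-linkers
In-link 1: hub score = 5
In-link 2: hub score = 12
In-link 3: hub score = 11
In-link 4: hub score = 9
Authority = 5 + 12 + 11 + 9 = 37

37


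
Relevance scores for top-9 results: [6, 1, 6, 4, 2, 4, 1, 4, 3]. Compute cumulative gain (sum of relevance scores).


Cumulative Gain = sum of relevance scores
Position 1: rel=6, running sum=6
Position 2: rel=1, running sum=7
Position 3: rel=6, running sum=13
Position 4: rel=4, running sum=17
Position 5: rel=2, running sum=19
Position 6: rel=4, running sum=23
Position 7: rel=1, running sum=24
Position 8: rel=4, running sum=28
Position 9: rel=3, running sum=31
CG = 31

31


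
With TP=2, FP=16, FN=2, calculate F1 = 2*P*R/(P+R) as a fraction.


F1 = 2 * P * R / (P + R)
P = TP/(TP+FP) = 2/18 = 1/9
R = TP/(TP+FN) = 2/4 = 1/2
2 * P * R = 2 * 1/9 * 1/2 = 1/9
P + R = 1/9 + 1/2 = 11/18
F1 = 1/9 / 11/18 = 2/11

2/11


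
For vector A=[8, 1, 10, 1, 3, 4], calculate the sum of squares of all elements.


|A|^2 = sum of squared components
A[0]^2 = 8^2 = 64
A[1]^2 = 1^2 = 1
A[2]^2 = 10^2 = 100
A[3]^2 = 1^2 = 1
A[4]^2 = 3^2 = 9
A[5]^2 = 4^2 = 16
Sum = 64 + 1 + 100 + 1 + 9 + 16 = 191

191


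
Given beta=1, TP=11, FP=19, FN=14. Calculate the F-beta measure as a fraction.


P = TP/(TP+FP) = 11/30 = 11/30
R = TP/(TP+FN) = 11/25 = 11/25
beta^2 = 1^2 = 1
(1 + beta^2) = 2
Numerator = (1+beta^2)*P*R = 121/375
Denominator = beta^2*P + R = 11/30 + 11/25 = 121/150
F_beta = 2/5

2/5


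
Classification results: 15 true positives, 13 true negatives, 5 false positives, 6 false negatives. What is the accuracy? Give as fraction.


Accuracy = (TP + TN) / (TP + TN + FP + FN)
TP + TN = 15 + 13 = 28
Total = 15 + 13 + 5 + 6 = 39
Accuracy = 28 / 39 = 28/39

28/39


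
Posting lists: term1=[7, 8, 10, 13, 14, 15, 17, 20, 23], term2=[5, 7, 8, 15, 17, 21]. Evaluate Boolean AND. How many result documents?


Boolean AND: find intersection of posting lists
term1 docs: [7, 8, 10, 13, 14, 15, 17, 20, 23]
term2 docs: [5, 7, 8, 15, 17, 21]
Intersection: [7, 8, 15, 17]
|intersection| = 4

4


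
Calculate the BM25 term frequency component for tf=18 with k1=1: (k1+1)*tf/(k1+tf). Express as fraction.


BM25 TF component = (k1+1)*tf / (k1+tf)
k1 = 1, tf = 18
Numerator = (1+1)*18 = 36
Denominator = 1 + 18 = 19
= 36/19 = 36/19

36/19


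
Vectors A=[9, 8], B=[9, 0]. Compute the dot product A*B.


Dot product = sum of element-wise products
A[0]*B[0] = 9*9 = 81
A[1]*B[1] = 8*0 = 0
Sum = 81 + 0 = 81

81


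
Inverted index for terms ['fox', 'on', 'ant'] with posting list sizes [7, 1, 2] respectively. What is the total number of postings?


Summing posting list sizes:
'fox': 7 postings
'on': 1 postings
'ant': 2 postings
Total = 7 + 1 + 2 = 10

10


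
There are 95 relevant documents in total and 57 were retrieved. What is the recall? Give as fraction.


Recall = retrieved_relevant / total_relevant
= 57 / 95
= 57 / (57 + 38)
= 3/5

3/5


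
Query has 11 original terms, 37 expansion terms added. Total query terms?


Original terms: 11
Expansion terms: 37
Total = 11 + 37 = 48

48


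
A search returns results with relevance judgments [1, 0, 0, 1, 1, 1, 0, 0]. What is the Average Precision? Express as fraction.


Computing P@k for each relevant position:
Position 1: relevant, P@1 = 1/1 = 1
Position 2: not relevant
Position 3: not relevant
Position 4: relevant, P@4 = 2/4 = 1/2
Position 5: relevant, P@5 = 3/5 = 3/5
Position 6: relevant, P@6 = 4/6 = 2/3
Position 7: not relevant
Position 8: not relevant
Sum of P@k = 1 + 1/2 + 3/5 + 2/3 = 83/30
AP = 83/30 / 4 = 83/120

83/120


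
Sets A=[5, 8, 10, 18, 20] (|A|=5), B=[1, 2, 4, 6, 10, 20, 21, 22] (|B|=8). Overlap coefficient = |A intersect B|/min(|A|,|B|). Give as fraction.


A intersect B = [10, 20]
|A intersect B| = 2
min(|A|, |B|) = min(5, 8) = 5
Overlap = 2 / 5 = 2/5

2/5


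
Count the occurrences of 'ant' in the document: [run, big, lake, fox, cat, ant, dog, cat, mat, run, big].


Document has 11 words
Scanning for 'ant':
Found at positions: [5]
Count = 1

1


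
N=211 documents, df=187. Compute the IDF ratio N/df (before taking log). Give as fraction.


IDF ratio = N / df
= 211 / 187
= 211/187

211/187


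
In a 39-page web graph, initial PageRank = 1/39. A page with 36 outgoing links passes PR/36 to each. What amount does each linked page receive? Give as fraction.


Initial PR = 1/39 = 1/39
Outlinks = 36
Contribution per link = PR / outlinks
= 1/39 / 36
= 1/1404

1/1404


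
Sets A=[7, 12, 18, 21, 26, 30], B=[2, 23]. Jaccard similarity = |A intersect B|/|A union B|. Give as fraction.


A intersect B = []
|A intersect B| = 0
A union B = [2, 7, 12, 18, 21, 23, 26, 30]
|A union B| = 8
Jaccard = 0/8 = 0

0


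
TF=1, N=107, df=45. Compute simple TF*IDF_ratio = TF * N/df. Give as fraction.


TF * (N/df)
= 1 * (107/45)
= 1 * 107/45
= 107/45

107/45


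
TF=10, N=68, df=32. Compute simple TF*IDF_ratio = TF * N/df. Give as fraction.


TF * (N/df)
= 10 * (68/32)
= 10 * 17/8
= 85/4

85/4


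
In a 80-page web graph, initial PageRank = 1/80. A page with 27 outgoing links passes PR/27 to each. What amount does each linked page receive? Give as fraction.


Initial PR = 1/80 = 1/80
Outlinks = 27
Contribution per link = PR / outlinks
= 1/80 / 27
= 1/2160

1/2160


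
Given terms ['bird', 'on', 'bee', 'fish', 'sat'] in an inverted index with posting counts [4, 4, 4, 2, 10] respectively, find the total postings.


Summing posting list sizes:
'bird': 4 postings
'on': 4 postings
'bee': 4 postings
'fish': 2 postings
'sat': 10 postings
Total = 4 + 4 + 4 + 2 + 10 = 24

24


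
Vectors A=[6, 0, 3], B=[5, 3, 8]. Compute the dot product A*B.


Dot product = sum of element-wise products
A[0]*B[0] = 6*5 = 30
A[1]*B[1] = 0*3 = 0
A[2]*B[2] = 3*8 = 24
Sum = 30 + 0 + 24 = 54

54


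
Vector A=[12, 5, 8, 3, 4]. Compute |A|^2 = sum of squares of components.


|A|^2 = sum of squared components
A[0]^2 = 12^2 = 144
A[1]^2 = 5^2 = 25
A[2]^2 = 8^2 = 64
A[3]^2 = 3^2 = 9
A[4]^2 = 4^2 = 16
Sum = 144 + 25 + 64 + 9 + 16 = 258

258


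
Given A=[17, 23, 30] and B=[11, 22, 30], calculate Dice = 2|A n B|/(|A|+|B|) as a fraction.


A intersect B = [30]
|A intersect B| = 1
|A| = 3, |B| = 3
Dice = 2*1 / (3+3)
= 2 / 6 = 1/3

1/3


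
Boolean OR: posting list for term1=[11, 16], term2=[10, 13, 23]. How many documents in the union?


Boolean OR: find union of posting lists
term1 docs: [11, 16]
term2 docs: [10, 13, 23]
Union: [10, 11, 13, 16, 23]
|union| = 5

5


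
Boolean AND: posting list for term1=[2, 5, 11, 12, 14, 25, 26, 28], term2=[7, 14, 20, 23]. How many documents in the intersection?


Boolean AND: find intersection of posting lists
term1 docs: [2, 5, 11, 12, 14, 25, 26, 28]
term2 docs: [7, 14, 20, 23]
Intersection: [14]
|intersection| = 1

1


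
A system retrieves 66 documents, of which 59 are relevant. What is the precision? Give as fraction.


Precision = relevant_retrieved / total_retrieved
= 59 / 66
= 59 / (59 + 7)
= 59/66

59/66


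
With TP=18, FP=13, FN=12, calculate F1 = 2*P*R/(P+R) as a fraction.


F1 = 2 * P * R / (P + R)
P = TP/(TP+FP) = 18/31 = 18/31
R = TP/(TP+FN) = 18/30 = 3/5
2 * P * R = 2 * 18/31 * 3/5 = 108/155
P + R = 18/31 + 3/5 = 183/155
F1 = 108/155 / 183/155 = 36/61

36/61


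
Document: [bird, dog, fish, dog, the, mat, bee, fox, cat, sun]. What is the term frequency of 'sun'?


Document has 10 words
Scanning for 'sun':
Found at positions: [9]
Count = 1

1


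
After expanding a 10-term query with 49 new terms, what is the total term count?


Original terms: 10
Expansion terms: 49
Total = 10 + 49 = 59

59


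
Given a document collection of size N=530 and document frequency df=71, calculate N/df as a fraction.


IDF ratio = N / df
= 530 / 71
= 530/71

530/71


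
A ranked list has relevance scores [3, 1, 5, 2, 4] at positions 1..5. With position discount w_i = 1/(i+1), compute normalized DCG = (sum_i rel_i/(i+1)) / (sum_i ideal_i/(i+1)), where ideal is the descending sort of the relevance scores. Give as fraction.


Position discount weights w_i = 1/(i+1) for i=1..5:
Weights = [1/2, 1/3, 1/4, 1/5, 1/6]
Actual relevance: [3, 1, 5, 2, 4]
DCG = 3/2 + 1/3 + 5/4 + 2/5 + 4/6 = 83/20
Ideal relevance (sorted desc): [5, 4, 3, 2, 1]
Ideal DCG = 5/2 + 4/3 + 3/4 + 2/5 + 1/6 = 103/20
nDCG = DCG / ideal_DCG = 83/20 / 103/20 = 83/103

83/103


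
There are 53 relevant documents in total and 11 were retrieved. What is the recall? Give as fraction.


Recall = retrieved_relevant / total_relevant
= 11 / 53
= 11 / (11 + 42)
= 11/53

11/53


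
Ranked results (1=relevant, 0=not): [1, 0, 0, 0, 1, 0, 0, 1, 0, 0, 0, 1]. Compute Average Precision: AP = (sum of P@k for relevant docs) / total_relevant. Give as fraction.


Computing P@k for each relevant position:
Position 1: relevant, P@1 = 1/1 = 1
Position 2: not relevant
Position 3: not relevant
Position 4: not relevant
Position 5: relevant, P@5 = 2/5 = 2/5
Position 6: not relevant
Position 7: not relevant
Position 8: relevant, P@8 = 3/8 = 3/8
Position 9: not relevant
Position 10: not relevant
Position 11: not relevant
Position 12: relevant, P@12 = 4/12 = 1/3
Sum of P@k = 1 + 2/5 + 3/8 + 1/3 = 253/120
AP = 253/120 / 4 = 253/480

253/480


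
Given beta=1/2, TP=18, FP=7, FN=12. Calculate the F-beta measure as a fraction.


P = TP/(TP+FP) = 18/25 = 18/25
R = TP/(TP+FN) = 18/30 = 3/5
beta^2 = 1/2^2 = 1/4
(1 + beta^2) = 5/4
Numerator = (1+beta^2)*P*R = 27/50
Denominator = beta^2*P + R = 9/50 + 3/5 = 39/50
F_beta = 9/13

9/13


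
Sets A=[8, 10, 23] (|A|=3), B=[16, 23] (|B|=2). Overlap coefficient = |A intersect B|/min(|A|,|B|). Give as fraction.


A intersect B = [23]
|A intersect B| = 1
min(|A|, |B|) = min(3, 2) = 2
Overlap = 1 / 2 = 1/2

1/2


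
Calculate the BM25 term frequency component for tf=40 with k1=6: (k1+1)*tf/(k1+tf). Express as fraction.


BM25 TF component = (k1+1)*tf / (k1+tf)
k1 = 6, tf = 40
Numerator = (6+1)*40 = 280
Denominator = 6 + 40 = 46
= 280/46 = 140/23

140/23


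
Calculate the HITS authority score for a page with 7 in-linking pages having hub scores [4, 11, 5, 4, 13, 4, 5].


Authority = sum of hub scores of in-linkers
In-link 1: hub score = 4
In-link 2: hub score = 11
In-link 3: hub score = 5
In-link 4: hub score = 4
In-link 5: hub score = 13
In-link 6: hub score = 4
In-link 7: hub score = 5
Authority = 4 + 11 + 5 + 4 + 13 + 4 + 5 = 46

46


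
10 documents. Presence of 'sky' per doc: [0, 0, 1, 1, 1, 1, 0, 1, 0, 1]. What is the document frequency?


Checking each document for 'sky':
Doc 1: absent
Doc 2: absent
Doc 3: present
Doc 4: present
Doc 5: present
Doc 6: present
Doc 7: absent
Doc 8: present
Doc 9: absent
Doc 10: present
df = sum of presences = 0 + 0 + 1 + 1 + 1 + 1 + 0 + 1 + 0 + 1 = 6

6


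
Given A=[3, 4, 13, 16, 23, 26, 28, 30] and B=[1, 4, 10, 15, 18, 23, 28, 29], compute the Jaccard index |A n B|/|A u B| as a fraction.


A intersect B = [4, 23, 28]
|A intersect B| = 3
A union B = [1, 3, 4, 10, 13, 15, 16, 18, 23, 26, 28, 29, 30]
|A union B| = 13
Jaccard = 3/13 = 3/13

3/13


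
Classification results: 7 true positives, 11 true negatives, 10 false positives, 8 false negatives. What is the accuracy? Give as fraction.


Accuracy = (TP + TN) / (TP + TN + FP + FN)
TP + TN = 7 + 11 = 18
Total = 7 + 11 + 10 + 8 = 36
Accuracy = 18 / 36 = 1/2

1/2


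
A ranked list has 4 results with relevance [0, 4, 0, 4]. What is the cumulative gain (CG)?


Cumulative Gain = sum of relevance scores
Position 1: rel=0, running sum=0
Position 2: rel=4, running sum=4
Position 3: rel=0, running sum=4
Position 4: rel=4, running sum=8
CG = 8

8


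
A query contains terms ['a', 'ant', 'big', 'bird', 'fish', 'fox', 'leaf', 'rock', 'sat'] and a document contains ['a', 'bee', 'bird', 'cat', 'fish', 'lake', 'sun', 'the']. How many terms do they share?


Query terms: ['a', 'ant', 'big', 'bird', 'fish', 'fox', 'leaf', 'rock', 'sat']
Document terms: ['a', 'bee', 'bird', 'cat', 'fish', 'lake', 'sun', 'the']
Common terms: ['a', 'bird', 'fish']
Overlap count = 3

3


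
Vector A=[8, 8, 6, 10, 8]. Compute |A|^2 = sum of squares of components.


|A|^2 = sum of squared components
A[0]^2 = 8^2 = 64
A[1]^2 = 8^2 = 64
A[2]^2 = 6^2 = 36
A[3]^2 = 10^2 = 100
A[4]^2 = 8^2 = 64
Sum = 64 + 64 + 36 + 100 + 64 = 328

328


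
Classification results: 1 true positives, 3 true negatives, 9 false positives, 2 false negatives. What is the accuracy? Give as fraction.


Accuracy = (TP + TN) / (TP + TN + FP + FN)
TP + TN = 1 + 3 = 4
Total = 1 + 3 + 9 + 2 = 15
Accuracy = 4 / 15 = 4/15

4/15


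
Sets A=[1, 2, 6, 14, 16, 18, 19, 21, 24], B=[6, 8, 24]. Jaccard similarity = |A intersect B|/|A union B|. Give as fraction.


A intersect B = [6, 24]
|A intersect B| = 2
A union B = [1, 2, 6, 8, 14, 16, 18, 19, 21, 24]
|A union B| = 10
Jaccard = 2/10 = 1/5

1/5


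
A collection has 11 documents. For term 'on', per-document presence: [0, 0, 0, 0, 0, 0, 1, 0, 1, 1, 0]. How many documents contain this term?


Checking each document for 'on':
Doc 1: absent
Doc 2: absent
Doc 3: absent
Doc 4: absent
Doc 5: absent
Doc 6: absent
Doc 7: present
Doc 8: absent
Doc 9: present
Doc 10: present
Doc 11: absent
df = sum of presences = 0 + 0 + 0 + 0 + 0 + 0 + 1 + 0 + 1 + 1 + 0 = 3

3


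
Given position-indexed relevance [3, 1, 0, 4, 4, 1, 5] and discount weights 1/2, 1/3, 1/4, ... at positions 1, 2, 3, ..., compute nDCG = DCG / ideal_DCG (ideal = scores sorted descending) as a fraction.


Position discount weights w_i = 1/(i+1) for i=1..7:
Weights = [1/2, 1/3, 1/4, 1/5, 1/6, 1/7, 1/8]
Actual relevance: [3, 1, 0, 4, 4, 1, 5]
DCG = 3/2 + 1/3 + 0/4 + 4/5 + 4/6 + 1/7 + 5/8 = 1139/280
Ideal relevance (sorted desc): [5, 4, 4, 3, 1, 1, 0]
Ideal DCG = 5/2 + 4/3 + 4/4 + 3/5 + 1/6 + 1/7 + 0/8 = 201/35
nDCG = DCG / ideal_DCG = 1139/280 / 201/35 = 17/24

17/24


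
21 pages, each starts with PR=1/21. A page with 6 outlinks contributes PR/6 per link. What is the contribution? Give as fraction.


Initial PR = 1/21 = 1/21
Outlinks = 6
Contribution per link = PR / outlinks
= 1/21 / 6
= 1/126

1/126


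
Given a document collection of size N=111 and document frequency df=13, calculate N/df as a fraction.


IDF ratio = N / df
= 111 / 13
= 111/13

111/13


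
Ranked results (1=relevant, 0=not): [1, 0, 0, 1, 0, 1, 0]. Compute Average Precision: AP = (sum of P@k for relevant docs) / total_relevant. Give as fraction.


Computing P@k for each relevant position:
Position 1: relevant, P@1 = 1/1 = 1
Position 2: not relevant
Position 3: not relevant
Position 4: relevant, P@4 = 2/4 = 1/2
Position 5: not relevant
Position 6: relevant, P@6 = 3/6 = 1/2
Position 7: not relevant
Sum of P@k = 1 + 1/2 + 1/2 = 2
AP = 2 / 3 = 2/3

2/3


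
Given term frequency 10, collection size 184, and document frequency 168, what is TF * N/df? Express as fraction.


TF * (N/df)
= 10 * (184/168)
= 10 * 23/21
= 230/21

230/21


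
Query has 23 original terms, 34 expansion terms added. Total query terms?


Original terms: 23
Expansion terms: 34
Total = 23 + 34 = 57

57


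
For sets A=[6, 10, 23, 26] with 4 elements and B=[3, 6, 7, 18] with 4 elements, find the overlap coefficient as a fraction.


A intersect B = [6]
|A intersect B| = 1
min(|A|, |B|) = min(4, 4) = 4
Overlap = 1 / 4 = 1/4

1/4


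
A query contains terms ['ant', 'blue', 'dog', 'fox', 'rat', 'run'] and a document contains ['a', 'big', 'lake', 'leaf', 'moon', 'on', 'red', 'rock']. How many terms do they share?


Query terms: ['ant', 'blue', 'dog', 'fox', 'rat', 'run']
Document terms: ['a', 'big', 'lake', 'leaf', 'moon', 'on', 'red', 'rock']
Common terms: []
Overlap count = 0

0


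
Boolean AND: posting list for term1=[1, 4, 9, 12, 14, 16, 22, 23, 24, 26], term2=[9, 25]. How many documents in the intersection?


Boolean AND: find intersection of posting lists
term1 docs: [1, 4, 9, 12, 14, 16, 22, 23, 24, 26]
term2 docs: [9, 25]
Intersection: [9]
|intersection| = 1

1


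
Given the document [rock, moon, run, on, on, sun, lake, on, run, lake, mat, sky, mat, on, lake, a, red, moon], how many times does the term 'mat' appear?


Document has 18 words
Scanning for 'mat':
Found at positions: [10, 12]
Count = 2

2


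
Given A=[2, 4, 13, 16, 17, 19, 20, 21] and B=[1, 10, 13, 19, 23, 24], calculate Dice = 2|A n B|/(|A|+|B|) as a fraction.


A intersect B = [13, 19]
|A intersect B| = 2
|A| = 8, |B| = 6
Dice = 2*2 / (8+6)
= 4 / 14 = 2/7

2/7


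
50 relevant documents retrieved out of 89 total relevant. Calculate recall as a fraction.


Recall = retrieved_relevant / total_relevant
= 50 / 89
= 50 / (50 + 39)
= 50/89

50/89


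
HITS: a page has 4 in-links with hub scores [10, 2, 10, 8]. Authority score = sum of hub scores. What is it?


Authority = sum of hub scores of in-linkers
In-link 1: hub score = 10
In-link 2: hub score = 2
In-link 3: hub score = 10
In-link 4: hub score = 8
Authority = 10 + 2 + 10 + 8 = 30

30


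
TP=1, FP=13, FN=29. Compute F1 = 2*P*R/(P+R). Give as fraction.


F1 = 2 * P * R / (P + R)
P = TP/(TP+FP) = 1/14 = 1/14
R = TP/(TP+FN) = 1/30 = 1/30
2 * P * R = 2 * 1/14 * 1/30 = 1/210
P + R = 1/14 + 1/30 = 11/105
F1 = 1/210 / 11/105 = 1/22

1/22


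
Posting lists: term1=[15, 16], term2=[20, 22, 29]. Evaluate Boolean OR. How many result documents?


Boolean OR: find union of posting lists
term1 docs: [15, 16]
term2 docs: [20, 22, 29]
Union: [15, 16, 20, 22, 29]
|union| = 5

5


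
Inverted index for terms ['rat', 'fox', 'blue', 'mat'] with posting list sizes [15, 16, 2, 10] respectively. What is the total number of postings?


Summing posting list sizes:
'rat': 15 postings
'fox': 16 postings
'blue': 2 postings
'mat': 10 postings
Total = 15 + 16 + 2 + 10 = 43

43


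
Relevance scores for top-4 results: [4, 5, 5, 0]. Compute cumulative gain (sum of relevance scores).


Cumulative Gain = sum of relevance scores
Position 1: rel=4, running sum=4
Position 2: rel=5, running sum=9
Position 3: rel=5, running sum=14
Position 4: rel=0, running sum=14
CG = 14

14


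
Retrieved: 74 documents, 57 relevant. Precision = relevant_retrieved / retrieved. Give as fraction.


Precision = relevant_retrieved / total_retrieved
= 57 / 74
= 57 / (57 + 17)
= 57/74

57/74


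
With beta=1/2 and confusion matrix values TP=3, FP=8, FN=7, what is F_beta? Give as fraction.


P = TP/(TP+FP) = 3/11 = 3/11
R = TP/(TP+FN) = 3/10 = 3/10
beta^2 = 1/2^2 = 1/4
(1 + beta^2) = 5/4
Numerator = (1+beta^2)*P*R = 9/88
Denominator = beta^2*P + R = 3/44 + 3/10 = 81/220
F_beta = 5/18

5/18


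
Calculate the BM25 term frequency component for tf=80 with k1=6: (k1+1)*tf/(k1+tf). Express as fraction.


BM25 TF component = (k1+1)*tf / (k1+tf)
k1 = 6, tf = 80
Numerator = (6+1)*80 = 560
Denominator = 6 + 80 = 86
= 560/86 = 280/43

280/43


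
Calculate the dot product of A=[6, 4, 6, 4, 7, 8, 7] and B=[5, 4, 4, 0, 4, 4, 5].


Dot product = sum of element-wise products
A[0]*B[0] = 6*5 = 30
A[1]*B[1] = 4*4 = 16
A[2]*B[2] = 6*4 = 24
A[3]*B[3] = 4*0 = 0
A[4]*B[4] = 7*4 = 28
A[5]*B[5] = 8*4 = 32
A[6]*B[6] = 7*5 = 35
Sum = 30 + 16 + 24 + 0 + 28 + 32 + 35 = 165

165


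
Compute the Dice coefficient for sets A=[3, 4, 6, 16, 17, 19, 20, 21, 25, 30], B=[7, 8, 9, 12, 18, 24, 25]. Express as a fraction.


A intersect B = [25]
|A intersect B| = 1
|A| = 10, |B| = 7
Dice = 2*1 / (10+7)
= 2 / 17 = 2/17

2/17


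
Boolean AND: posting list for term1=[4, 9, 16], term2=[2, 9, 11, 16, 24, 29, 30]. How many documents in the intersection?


Boolean AND: find intersection of posting lists
term1 docs: [4, 9, 16]
term2 docs: [2, 9, 11, 16, 24, 29, 30]
Intersection: [9, 16]
|intersection| = 2

2


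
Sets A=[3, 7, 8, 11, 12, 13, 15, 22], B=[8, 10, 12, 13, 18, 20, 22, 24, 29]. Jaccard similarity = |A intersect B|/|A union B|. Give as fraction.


A intersect B = [8, 12, 13, 22]
|A intersect B| = 4
A union B = [3, 7, 8, 10, 11, 12, 13, 15, 18, 20, 22, 24, 29]
|A union B| = 13
Jaccard = 4/13 = 4/13

4/13


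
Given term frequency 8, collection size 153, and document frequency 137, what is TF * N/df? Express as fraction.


TF * (N/df)
= 8 * (153/137)
= 8 * 153/137
= 1224/137

1224/137


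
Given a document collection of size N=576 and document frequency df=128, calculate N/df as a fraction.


IDF ratio = N / df
= 576 / 128
= 9/2

9/2


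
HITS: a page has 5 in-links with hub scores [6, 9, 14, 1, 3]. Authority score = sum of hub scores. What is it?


Authority = sum of hub scores of in-linkers
In-link 1: hub score = 6
In-link 2: hub score = 9
In-link 3: hub score = 14
In-link 4: hub score = 1
In-link 5: hub score = 3
Authority = 6 + 9 + 14 + 1 + 3 = 33

33


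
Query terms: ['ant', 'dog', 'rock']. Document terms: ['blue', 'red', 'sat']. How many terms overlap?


Query terms: ['ant', 'dog', 'rock']
Document terms: ['blue', 'red', 'sat']
Common terms: []
Overlap count = 0

0


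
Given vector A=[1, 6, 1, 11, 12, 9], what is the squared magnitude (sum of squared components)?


|A|^2 = sum of squared components
A[0]^2 = 1^2 = 1
A[1]^2 = 6^2 = 36
A[2]^2 = 1^2 = 1
A[3]^2 = 11^2 = 121
A[4]^2 = 12^2 = 144
A[5]^2 = 9^2 = 81
Sum = 1 + 36 + 1 + 121 + 144 + 81 = 384

384


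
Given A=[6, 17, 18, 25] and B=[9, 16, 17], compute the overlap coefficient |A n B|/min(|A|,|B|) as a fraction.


A intersect B = [17]
|A intersect B| = 1
min(|A|, |B|) = min(4, 3) = 3
Overlap = 1 / 3 = 1/3

1/3


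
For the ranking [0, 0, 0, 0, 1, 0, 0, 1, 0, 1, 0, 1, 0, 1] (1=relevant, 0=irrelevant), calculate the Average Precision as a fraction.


Computing P@k for each relevant position:
Position 1: not relevant
Position 2: not relevant
Position 3: not relevant
Position 4: not relevant
Position 5: relevant, P@5 = 1/5 = 1/5
Position 6: not relevant
Position 7: not relevant
Position 8: relevant, P@8 = 2/8 = 1/4
Position 9: not relevant
Position 10: relevant, P@10 = 3/10 = 3/10
Position 11: not relevant
Position 12: relevant, P@12 = 4/12 = 1/3
Position 13: not relevant
Position 14: relevant, P@14 = 5/14 = 5/14
Sum of P@k = 1/5 + 1/4 + 3/10 + 1/3 + 5/14 = 121/84
AP = 121/84 / 5 = 121/420

121/420


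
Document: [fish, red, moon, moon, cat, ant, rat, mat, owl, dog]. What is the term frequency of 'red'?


Document has 10 words
Scanning for 'red':
Found at positions: [1]
Count = 1

1


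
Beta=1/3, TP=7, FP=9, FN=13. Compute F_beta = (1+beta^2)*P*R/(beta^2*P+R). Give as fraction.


P = TP/(TP+FP) = 7/16 = 7/16
R = TP/(TP+FN) = 7/20 = 7/20
beta^2 = 1/3^2 = 1/9
(1 + beta^2) = 10/9
Numerator = (1+beta^2)*P*R = 49/288
Denominator = beta^2*P + R = 7/144 + 7/20 = 287/720
F_beta = 35/82

35/82


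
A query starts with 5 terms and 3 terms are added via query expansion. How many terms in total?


Original terms: 5
Expansion terms: 3
Total = 5 + 3 = 8

8


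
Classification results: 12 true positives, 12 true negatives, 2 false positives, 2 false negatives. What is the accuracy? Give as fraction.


Accuracy = (TP + TN) / (TP + TN + FP + FN)
TP + TN = 12 + 12 = 24
Total = 12 + 12 + 2 + 2 = 28
Accuracy = 24 / 28 = 6/7

6/7


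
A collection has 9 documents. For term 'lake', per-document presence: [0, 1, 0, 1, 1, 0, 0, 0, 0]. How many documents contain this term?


Checking each document for 'lake':
Doc 1: absent
Doc 2: present
Doc 3: absent
Doc 4: present
Doc 5: present
Doc 6: absent
Doc 7: absent
Doc 8: absent
Doc 9: absent
df = sum of presences = 0 + 1 + 0 + 1 + 1 + 0 + 0 + 0 + 0 = 3

3


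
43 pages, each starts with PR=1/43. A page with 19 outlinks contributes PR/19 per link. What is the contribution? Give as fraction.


Initial PR = 1/43 = 1/43
Outlinks = 19
Contribution per link = PR / outlinks
= 1/43 / 19
= 1/817

1/817


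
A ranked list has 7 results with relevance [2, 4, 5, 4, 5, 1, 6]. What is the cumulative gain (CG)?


Cumulative Gain = sum of relevance scores
Position 1: rel=2, running sum=2
Position 2: rel=4, running sum=6
Position 3: rel=5, running sum=11
Position 4: rel=4, running sum=15
Position 5: rel=5, running sum=20
Position 6: rel=1, running sum=21
Position 7: rel=6, running sum=27
CG = 27

27


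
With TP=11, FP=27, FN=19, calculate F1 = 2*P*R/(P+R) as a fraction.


F1 = 2 * P * R / (P + R)
P = TP/(TP+FP) = 11/38 = 11/38
R = TP/(TP+FN) = 11/30 = 11/30
2 * P * R = 2 * 11/38 * 11/30 = 121/570
P + R = 11/38 + 11/30 = 187/285
F1 = 121/570 / 187/285 = 11/34

11/34


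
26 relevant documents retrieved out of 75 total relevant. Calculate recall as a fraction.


Recall = retrieved_relevant / total_relevant
= 26 / 75
= 26 / (26 + 49)
= 26/75

26/75


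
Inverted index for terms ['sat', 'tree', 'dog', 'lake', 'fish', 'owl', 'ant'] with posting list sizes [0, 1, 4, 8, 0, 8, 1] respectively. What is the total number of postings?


Summing posting list sizes:
'sat': 0 postings
'tree': 1 postings
'dog': 4 postings
'lake': 8 postings
'fish': 0 postings
'owl': 8 postings
'ant': 1 postings
Total = 0 + 1 + 4 + 8 + 0 + 8 + 1 = 22

22


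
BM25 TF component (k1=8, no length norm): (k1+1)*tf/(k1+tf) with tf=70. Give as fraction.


BM25 TF component = (k1+1)*tf / (k1+tf)
k1 = 8, tf = 70
Numerator = (8+1)*70 = 630
Denominator = 8 + 70 = 78
= 630/78 = 105/13

105/13


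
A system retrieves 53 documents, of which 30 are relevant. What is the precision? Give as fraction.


Precision = relevant_retrieved / total_retrieved
= 30 / 53
= 30 / (30 + 23)
= 30/53

30/53


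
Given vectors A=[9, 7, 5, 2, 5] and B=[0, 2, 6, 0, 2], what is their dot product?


Dot product = sum of element-wise products
A[0]*B[0] = 9*0 = 0
A[1]*B[1] = 7*2 = 14
A[2]*B[2] = 5*6 = 30
A[3]*B[3] = 2*0 = 0
A[4]*B[4] = 5*2 = 10
Sum = 0 + 14 + 30 + 0 + 10 = 54

54


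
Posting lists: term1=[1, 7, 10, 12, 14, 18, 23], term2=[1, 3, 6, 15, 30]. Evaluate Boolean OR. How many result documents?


Boolean OR: find union of posting lists
term1 docs: [1, 7, 10, 12, 14, 18, 23]
term2 docs: [1, 3, 6, 15, 30]
Union: [1, 3, 6, 7, 10, 12, 14, 15, 18, 23, 30]
|union| = 11

11


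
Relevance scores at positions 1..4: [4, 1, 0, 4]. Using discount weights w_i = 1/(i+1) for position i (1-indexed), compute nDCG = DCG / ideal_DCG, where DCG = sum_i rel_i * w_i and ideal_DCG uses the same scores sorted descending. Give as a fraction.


Position discount weights w_i = 1/(i+1) for i=1..4:
Weights = [1/2, 1/3, 1/4, 1/5]
Actual relevance: [4, 1, 0, 4]
DCG = 4/2 + 1/3 + 0/4 + 4/5 = 47/15
Ideal relevance (sorted desc): [4, 4, 1, 0]
Ideal DCG = 4/2 + 4/3 + 1/4 + 0/5 = 43/12
nDCG = DCG / ideal_DCG = 47/15 / 43/12 = 188/215

188/215


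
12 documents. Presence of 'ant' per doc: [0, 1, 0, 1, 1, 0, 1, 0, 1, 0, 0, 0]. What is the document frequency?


Checking each document for 'ant':
Doc 1: absent
Doc 2: present
Doc 3: absent
Doc 4: present
Doc 5: present
Doc 6: absent
Doc 7: present
Doc 8: absent
Doc 9: present
Doc 10: absent
Doc 11: absent
Doc 12: absent
df = sum of presences = 0 + 1 + 0 + 1 + 1 + 0 + 1 + 0 + 1 + 0 + 0 + 0 = 5

5


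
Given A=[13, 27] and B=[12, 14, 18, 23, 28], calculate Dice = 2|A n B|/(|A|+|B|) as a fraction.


A intersect B = []
|A intersect B| = 0
|A| = 2, |B| = 5
Dice = 2*0 / (2+5)
= 0 / 7 = 0

0


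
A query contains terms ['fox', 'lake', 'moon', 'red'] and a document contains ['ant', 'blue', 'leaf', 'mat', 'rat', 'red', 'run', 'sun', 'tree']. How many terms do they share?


Query terms: ['fox', 'lake', 'moon', 'red']
Document terms: ['ant', 'blue', 'leaf', 'mat', 'rat', 'red', 'run', 'sun', 'tree']
Common terms: ['red']
Overlap count = 1

1


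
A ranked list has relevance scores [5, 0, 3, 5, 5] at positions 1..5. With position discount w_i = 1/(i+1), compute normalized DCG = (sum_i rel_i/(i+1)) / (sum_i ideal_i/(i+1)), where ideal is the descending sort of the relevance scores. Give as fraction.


Position discount weights w_i = 1/(i+1) for i=1..5:
Weights = [1/2, 1/3, 1/4, 1/5, 1/6]
Actual relevance: [5, 0, 3, 5, 5]
DCG = 5/2 + 0/3 + 3/4 + 5/5 + 5/6 = 61/12
Ideal relevance (sorted desc): [5, 5, 5, 3, 0]
Ideal DCG = 5/2 + 5/3 + 5/4 + 3/5 + 0/6 = 361/60
nDCG = DCG / ideal_DCG = 61/12 / 361/60 = 305/361

305/361


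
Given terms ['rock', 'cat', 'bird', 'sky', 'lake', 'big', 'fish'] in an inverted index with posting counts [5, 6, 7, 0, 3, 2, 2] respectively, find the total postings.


Summing posting list sizes:
'rock': 5 postings
'cat': 6 postings
'bird': 7 postings
'sky': 0 postings
'lake': 3 postings
'big': 2 postings
'fish': 2 postings
Total = 5 + 6 + 7 + 0 + 3 + 2 + 2 = 25

25


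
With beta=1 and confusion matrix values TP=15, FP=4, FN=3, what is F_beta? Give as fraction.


P = TP/(TP+FP) = 15/19 = 15/19
R = TP/(TP+FN) = 15/18 = 5/6
beta^2 = 1^2 = 1
(1 + beta^2) = 2
Numerator = (1+beta^2)*P*R = 25/19
Denominator = beta^2*P + R = 15/19 + 5/6 = 185/114
F_beta = 30/37

30/37


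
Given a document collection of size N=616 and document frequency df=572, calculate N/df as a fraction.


IDF ratio = N / df
= 616 / 572
= 14/13

14/13


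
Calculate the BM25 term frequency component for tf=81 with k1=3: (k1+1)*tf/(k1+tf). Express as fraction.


BM25 TF component = (k1+1)*tf / (k1+tf)
k1 = 3, tf = 81
Numerator = (3+1)*81 = 324
Denominator = 3 + 81 = 84
= 324/84 = 27/7

27/7


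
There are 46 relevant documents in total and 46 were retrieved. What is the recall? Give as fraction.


Recall = retrieved_relevant / total_relevant
= 46 / 46
= 46 / (46 + 0)
= 1

1


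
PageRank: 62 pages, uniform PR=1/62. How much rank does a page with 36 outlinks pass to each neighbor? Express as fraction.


Initial PR = 1/62 = 1/62
Outlinks = 36
Contribution per link = PR / outlinks
= 1/62 / 36
= 1/2232

1/2232


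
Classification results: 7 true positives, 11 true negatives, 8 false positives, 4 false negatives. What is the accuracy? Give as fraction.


Accuracy = (TP + TN) / (TP + TN + FP + FN)
TP + TN = 7 + 11 = 18
Total = 7 + 11 + 8 + 4 = 30
Accuracy = 18 / 30 = 3/5

3/5


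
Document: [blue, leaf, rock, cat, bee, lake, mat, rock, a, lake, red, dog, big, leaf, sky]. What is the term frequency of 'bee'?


Document has 15 words
Scanning for 'bee':
Found at positions: [4]
Count = 1

1


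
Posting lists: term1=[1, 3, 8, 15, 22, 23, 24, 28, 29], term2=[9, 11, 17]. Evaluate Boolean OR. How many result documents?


Boolean OR: find union of posting lists
term1 docs: [1, 3, 8, 15, 22, 23, 24, 28, 29]
term2 docs: [9, 11, 17]
Union: [1, 3, 8, 9, 11, 15, 17, 22, 23, 24, 28, 29]
|union| = 12

12


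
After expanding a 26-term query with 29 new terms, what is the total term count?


Original terms: 26
Expansion terms: 29
Total = 26 + 29 = 55

55


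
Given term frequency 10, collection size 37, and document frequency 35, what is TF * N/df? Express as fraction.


TF * (N/df)
= 10 * (37/35)
= 10 * 37/35
= 74/7

74/7


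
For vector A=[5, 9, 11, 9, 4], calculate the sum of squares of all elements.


|A|^2 = sum of squared components
A[0]^2 = 5^2 = 25
A[1]^2 = 9^2 = 81
A[2]^2 = 11^2 = 121
A[3]^2 = 9^2 = 81
A[4]^2 = 4^2 = 16
Sum = 25 + 81 + 121 + 81 + 16 = 324

324


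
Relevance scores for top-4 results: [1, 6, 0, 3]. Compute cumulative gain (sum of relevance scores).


Cumulative Gain = sum of relevance scores
Position 1: rel=1, running sum=1
Position 2: rel=6, running sum=7
Position 3: rel=0, running sum=7
Position 4: rel=3, running sum=10
CG = 10

10


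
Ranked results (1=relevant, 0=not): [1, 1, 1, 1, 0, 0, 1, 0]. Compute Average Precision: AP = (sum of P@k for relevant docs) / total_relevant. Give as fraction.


Computing P@k for each relevant position:
Position 1: relevant, P@1 = 1/1 = 1
Position 2: relevant, P@2 = 2/2 = 1
Position 3: relevant, P@3 = 3/3 = 1
Position 4: relevant, P@4 = 4/4 = 1
Position 5: not relevant
Position 6: not relevant
Position 7: relevant, P@7 = 5/7 = 5/7
Position 8: not relevant
Sum of P@k = 1 + 1 + 1 + 1 + 5/7 = 33/7
AP = 33/7 / 5 = 33/35

33/35


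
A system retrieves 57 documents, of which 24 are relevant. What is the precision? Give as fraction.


Precision = relevant_retrieved / total_retrieved
= 24 / 57
= 24 / (24 + 33)
= 8/19

8/19


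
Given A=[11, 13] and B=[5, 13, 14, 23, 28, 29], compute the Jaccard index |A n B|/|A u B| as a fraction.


A intersect B = [13]
|A intersect B| = 1
A union B = [5, 11, 13, 14, 23, 28, 29]
|A union B| = 7
Jaccard = 1/7 = 1/7

1/7


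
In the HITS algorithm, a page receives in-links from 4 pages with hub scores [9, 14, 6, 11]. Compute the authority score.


Authority = sum of hub scores of in-linkers
In-link 1: hub score = 9
In-link 2: hub score = 14
In-link 3: hub score = 6
In-link 4: hub score = 11
Authority = 9 + 14 + 6 + 11 = 40

40


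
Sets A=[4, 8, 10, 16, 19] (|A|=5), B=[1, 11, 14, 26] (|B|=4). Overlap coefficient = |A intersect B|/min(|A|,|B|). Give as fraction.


A intersect B = []
|A intersect B| = 0
min(|A|, |B|) = min(5, 4) = 4
Overlap = 0 / 4 = 0

0


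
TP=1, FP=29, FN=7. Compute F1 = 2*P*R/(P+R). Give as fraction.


F1 = 2 * P * R / (P + R)
P = TP/(TP+FP) = 1/30 = 1/30
R = TP/(TP+FN) = 1/8 = 1/8
2 * P * R = 2 * 1/30 * 1/8 = 1/120
P + R = 1/30 + 1/8 = 19/120
F1 = 1/120 / 19/120 = 1/19

1/19


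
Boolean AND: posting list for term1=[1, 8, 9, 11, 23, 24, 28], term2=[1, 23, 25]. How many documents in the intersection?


Boolean AND: find intersection of posting lists
term1 docs: [1, 8, 9, 11, 23, 24, 28]
term2 docs: [1, 23, 25]
Intersection: [1, 23]
|intersection| = 2

2


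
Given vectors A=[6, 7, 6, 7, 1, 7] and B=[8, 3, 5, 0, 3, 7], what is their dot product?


Dot product = sum of element-wise products
A[0]*B[0] = 6*8 = 48
A[1]*B[1] = 7*3 = 21
A[2]*B[2] = 6*5 = 30
A[3]*B[3] = 7*0 = 0
A[4]*B[4] = 1*3 = 3
A[5]*B[5] = 7*7 = 49
Sum = 48 + 21 + 30 + 0 + 3 + 49 = 151

151


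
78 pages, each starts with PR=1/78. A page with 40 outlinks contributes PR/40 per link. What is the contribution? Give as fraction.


Initial PR = 1/78 = 1/78
Outlinks = 40
Contribution per link = PR / outlinks
= 1/78 / 40
= 1/3120

1/3120


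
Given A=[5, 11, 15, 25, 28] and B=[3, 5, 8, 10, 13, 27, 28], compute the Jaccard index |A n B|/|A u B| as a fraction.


A intersect B = [5, 28]
|A intersect B| = 2
A union B = [3, 5, 8, 10, 11, 13, 15, 25, 27, 28]
|A union B| = 10
Jaccard = 2/10 = 1/5

1/5


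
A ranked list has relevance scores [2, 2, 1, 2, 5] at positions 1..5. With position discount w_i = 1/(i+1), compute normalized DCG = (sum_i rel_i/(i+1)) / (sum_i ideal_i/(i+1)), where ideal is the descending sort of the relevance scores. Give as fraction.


Position discount weights w_i = 1/(i+1) for i=1..5:
Weights = [1/2, 1/3, 1/4, 1/5, 1/6]
Actual relevance: [2, 2, 1, 2, 5]
DCG = 2/2 + 2/3 + 1/4 + 2/5 + 5/6 = 63/20
Ideal relevance (sorted desc): [5, 2, 2, 2, 1]
Ideal DCG = 5/2 + 2/3 + 2/4 + 2/5 + 1/6 = 127/30
nDCG = DCG / ideal_DCG = 63/20 / 127/30 = 189/254

189/254


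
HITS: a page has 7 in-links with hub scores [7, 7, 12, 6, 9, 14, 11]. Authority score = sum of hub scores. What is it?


Authority = sum of hub scores of in-linkers
In-link 1: hub score = 7
In-link 2: hub score = 7
In-link 3: hub score = 12
In-link 4: hub score = 6
In-link 5: hub score = 9
In-link 6: hub score = 14
In-link 7: hub score = 11
Authority = 7 + 7 + 12 + 6 + 9 + 14 + 11 = 66

66


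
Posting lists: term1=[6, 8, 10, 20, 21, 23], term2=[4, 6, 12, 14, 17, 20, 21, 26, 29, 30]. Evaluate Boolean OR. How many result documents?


Boolean OR: find union of posting lists
term1 docs: [6, 8, 10, 20, 21, 23]
term2 docs: [4, 6, 12, 14, 17, 20, 21, 26, 29, 30]
Union: [4, 6, 8, 10, 12, 14, 17, 20, 21, 23, 26, 29, 30]
|union| = 13

13


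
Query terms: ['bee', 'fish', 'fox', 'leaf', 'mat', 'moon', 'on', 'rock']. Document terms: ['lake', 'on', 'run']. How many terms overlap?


Query terms: ['bee', 'fish', 'fox', 'leaf', 'mat', 'moon', 'on', 'rock']
Document terms: ['lake', 'on', 'run']
Common terms: ['on']
Overlap count = 1

1


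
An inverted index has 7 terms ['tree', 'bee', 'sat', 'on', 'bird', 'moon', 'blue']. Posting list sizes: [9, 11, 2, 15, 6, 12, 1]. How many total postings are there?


Summing posting list sizes:
'tree': 9 postings
'bee': 11 postings
'sat': 2 postings
'on': 15 postings
'bird': 6 postings
'moon': 12 postings
'blue': 1 postings
Total = 9 + 11 + 2 + 15 + 6 + 12 + 1 = 56

56


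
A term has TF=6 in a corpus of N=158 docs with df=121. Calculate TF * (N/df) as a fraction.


TF * (N/df)
= 6 * (158/121)
= 6 * 158/121
= 948/121

948/121


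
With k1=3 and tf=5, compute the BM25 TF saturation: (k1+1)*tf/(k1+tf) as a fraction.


BM25 TF component = (k1+1)*tf / (k1+tf)
k1 = 3, tf = 5
Numerator = (3+1)*5 = 20
Denominator = 3 + 5 = 8
= 20/8 = 5/2

5/2
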